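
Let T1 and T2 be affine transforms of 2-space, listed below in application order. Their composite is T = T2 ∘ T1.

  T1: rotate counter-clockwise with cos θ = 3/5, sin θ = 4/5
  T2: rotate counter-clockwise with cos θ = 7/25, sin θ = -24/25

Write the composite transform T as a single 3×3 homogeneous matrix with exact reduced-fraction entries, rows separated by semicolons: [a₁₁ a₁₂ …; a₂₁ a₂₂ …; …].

T = [117/125 44/125 0; -44/125 117/125 0; 0 0 1]

T1 = [3/5 -4/5 0; 4/5 3/5 0; 0 0 1]
T2·T1 = [117/125 44/125 0; -44/125 117/125 0; 0 0 1]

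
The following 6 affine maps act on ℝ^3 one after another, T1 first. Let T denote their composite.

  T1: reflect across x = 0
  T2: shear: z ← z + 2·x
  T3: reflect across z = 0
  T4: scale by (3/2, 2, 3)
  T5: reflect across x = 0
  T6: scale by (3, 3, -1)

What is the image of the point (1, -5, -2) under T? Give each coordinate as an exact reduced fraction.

T1 reflect across x = 0: (1, -5, -2) → (-1, -5, -2)
T2 shear: z ← z + 2·x: (-1, -5, -2) → (-1, -5, -4)
T3 reflect across z = 0: (-1, -5, -4) → (-1, -5, 4)
T4 scale by (3/2, 2, 3): (-1, -5, 4) → (-3/2, -10, 12)
T5 reflect across x = 0: (-3/2, -10, 12) → (3/2, -10, 12)
T6 scale by (3, 3, -1): (3/2, -10, 12) → (9/2, -30, -12)

T(p) = (9/2, -30, -12)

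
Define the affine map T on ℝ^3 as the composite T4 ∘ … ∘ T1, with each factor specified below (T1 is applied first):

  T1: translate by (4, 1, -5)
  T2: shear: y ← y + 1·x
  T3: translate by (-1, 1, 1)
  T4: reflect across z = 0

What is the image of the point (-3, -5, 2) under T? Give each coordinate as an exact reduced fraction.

T1 translate by (4, 1, -5): (-3, -5, 2) → (1, -4, -3)
T2 shear: y ← y + 1·x: (1, -4, -3) → (1, -3, -3)
T3 translate by (-1, 1, 1): (1, -3, -3) → (0, -2, -2)
T4 reflect across z = 0: (0, -2, -2) → (0, -2, 2)

T(p) = (0, -2, 2)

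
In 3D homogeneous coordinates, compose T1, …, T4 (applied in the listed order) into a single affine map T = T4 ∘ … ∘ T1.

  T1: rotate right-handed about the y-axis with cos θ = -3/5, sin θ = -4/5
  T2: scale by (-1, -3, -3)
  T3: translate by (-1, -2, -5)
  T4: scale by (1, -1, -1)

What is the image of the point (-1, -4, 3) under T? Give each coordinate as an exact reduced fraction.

T1 rotate right-handed about the y-axis with cos θ = -3/5, sin θ = -4/5: (-1, -4, 3) → (-9/5, -4, -13/5)
T2 scale by (-1, -3, -3): (-9/5, -4, -13/5) → (9/5, 12, 39/5)
T3 translate by (-1, -2, -5): (9/5, 12, 39/5) → (4/5, 10, 14/5)
T4 scale by (1, -1, -1): (4/5, 10, 14/5) → (4/5, -10, -14/5)

T(p) = (4/5, -10, -14/5)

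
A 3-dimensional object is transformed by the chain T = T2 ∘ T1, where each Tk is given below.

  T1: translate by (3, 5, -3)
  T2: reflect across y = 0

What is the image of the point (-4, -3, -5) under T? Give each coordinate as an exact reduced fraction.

T(p) = (-1, -2, -8)

T1 translate by (3, 5, -3): (-4, -3, -5) → (-1, 2, -8)
T2 reflect across y = 0: (-1, 2, -8) → (-1, -2, -8)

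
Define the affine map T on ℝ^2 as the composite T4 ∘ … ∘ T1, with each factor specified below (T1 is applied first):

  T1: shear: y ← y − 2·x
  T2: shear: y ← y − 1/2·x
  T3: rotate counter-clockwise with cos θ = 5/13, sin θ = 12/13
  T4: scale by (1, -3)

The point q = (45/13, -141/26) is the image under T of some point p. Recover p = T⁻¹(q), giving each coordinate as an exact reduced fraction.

T1 = [1 0 0; -2 1 0; 0 0 1]
T2·T1 = [1 0 0; -5/2 1 0; 0 0 1]
T3·…·T1 = [35/13 -12/13 0; -1/26 5/13 0; 0 0 1]
T4·…·T1 = [35/13 -12/13 0; 3/26 -15/13 0; 0 0 1]
det M = -3; M⁻¹ = [5/13 -4/13 0; 1/26 -35/39 0; 0 0 1]
M⁻¹ · (45/13, -141/26)ᵀ = (3, 5)ᵀ

p = (3, 5)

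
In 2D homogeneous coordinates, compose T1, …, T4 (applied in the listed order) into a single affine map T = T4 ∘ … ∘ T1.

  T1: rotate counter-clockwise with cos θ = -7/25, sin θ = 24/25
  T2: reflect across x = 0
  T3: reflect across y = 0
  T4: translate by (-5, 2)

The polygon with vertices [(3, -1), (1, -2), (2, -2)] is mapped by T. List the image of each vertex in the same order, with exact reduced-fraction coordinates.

image vertices: (-128/25, -29/25), (-166/25, 12/25), (-159/25, -12/25)

T1 rotate counter-clockwise with cos θ = -7/25, sin θ = 24/25: (3, -1) → (3/25, 79/25); (1, -2) → (41/25, 38/25); (2, -2) → (34/25, 62/25)
T2 reflect across x = 0: (3/25, 79/25) → (-3/25, 79/25); (41/25, 38/25) → (-41/25, 38/25); (34/25, 62/25) → (-34/25, 62/25)
T3 reflect across y = 0: (-3/25, 79/25) → (-3/25, -79/25); (-41/25, 38/25) → (-41/25, -38/25); (-34/25, 62/25) → (-34/25, -62/25)
T4 translate by (-5, 2): (-3/25, -79/25) → (-128/25, -29/25); (-41/25, -38/25) → (-166/25, 12/25); (-34/25, -62/25) → (-159/25, -12/25)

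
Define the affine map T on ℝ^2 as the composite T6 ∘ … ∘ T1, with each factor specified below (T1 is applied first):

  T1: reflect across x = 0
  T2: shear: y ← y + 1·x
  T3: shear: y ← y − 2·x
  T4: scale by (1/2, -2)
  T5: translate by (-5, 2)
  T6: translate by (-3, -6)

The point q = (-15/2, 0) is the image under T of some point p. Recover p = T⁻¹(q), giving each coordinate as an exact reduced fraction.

p = (-1, -1)

T1 = [-1 0 0; 0 1 0; 0 0 1]
T2·T1 = [-1 0 0; -1 1 0; 0 0 1]
T3·…·T1 = [-1 0 0; 1 1 0; 0 0 1]
T4·…·T1 = [-1/2 0 0; -2 -2 0; 0 0 1]
T5·…·T1 = [-1/2 0 -5; -2 -2 2; 0 0 1]
T6·…·T1 = [-1/2 0 -8; -2 -2 -4; 0 0 1]
det M = 1; M⁻¹ = [-2 0 -16; 2 -1/2 14; 0 0 1]
M⁻¹ · (-15/2, 0)ᵀ = (-1, -1)ᵀ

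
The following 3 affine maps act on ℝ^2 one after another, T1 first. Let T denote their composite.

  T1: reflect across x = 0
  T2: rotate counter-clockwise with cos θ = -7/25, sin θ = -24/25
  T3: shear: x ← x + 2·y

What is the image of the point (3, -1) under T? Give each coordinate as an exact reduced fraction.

T1 reflect across x = 0: (3, -1) → (-3, -1)
T2 rotate counter-clockwise with cos θ = -7/25, sin θ = -24/25: (-3, -1) → (-3/25, 79/25)
T3 shear: x ← x + 2·y: (-3/25, 79/25) → (31/5, 79/25)

T(p) = (31/5, 79/25)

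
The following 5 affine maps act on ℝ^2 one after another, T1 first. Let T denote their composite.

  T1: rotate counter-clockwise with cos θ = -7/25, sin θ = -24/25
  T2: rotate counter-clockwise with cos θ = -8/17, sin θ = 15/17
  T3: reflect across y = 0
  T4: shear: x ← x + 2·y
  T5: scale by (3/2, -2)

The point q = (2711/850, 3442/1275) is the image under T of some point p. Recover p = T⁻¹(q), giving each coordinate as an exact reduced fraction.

T1 = [-7/25 24/25 0; -24/25 -7/25 0; 0 0 1]
T2·T1 = [416/425 -87/425 0; 87/425 416/425 0; 0 0 1]
T3·…·T1 = [416/425 -87/425 0; -87/425 -416/425 0; 0 0 1]
T4·…·T1 = [242/425 -919/425 0; -87/425 -416/425 0; 0 0 1]
T5·…·T1 = [363/425 -2757/850 0; 174/425 832/425 0; 0 0 1]
det M = 3; M⁻¹ = [832/1275 919/850 0; -58/425 121/425 0; 0 0 1]
M⁻¹ · (2711/850, 3442/1275)ᵀ = (5, 1/3)ᵀ

p = (5, 1/3)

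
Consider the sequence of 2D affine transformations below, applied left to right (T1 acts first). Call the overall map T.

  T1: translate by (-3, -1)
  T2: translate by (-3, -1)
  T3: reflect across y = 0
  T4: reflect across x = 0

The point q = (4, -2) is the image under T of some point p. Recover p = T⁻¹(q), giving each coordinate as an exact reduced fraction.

T1 = [1 0 -3; 0 1 -1; 0 0 1]
T2·T1 = [1 0 -6; 0 1 -2; 0 0 1]
T3·…·T1 = [1 0 -6; 0 -1 2; 0 0 1]
T4·…·T1 = [-1 0 6; 0 -1 2; 0 0 1]
det M = 1; M⁻¹ = [-1 0 6; 0 -1 2; 0 0 1]
M⁻¹ · (4, -2)ᵀ = (2, 4)ᵀ

p = (2, 4)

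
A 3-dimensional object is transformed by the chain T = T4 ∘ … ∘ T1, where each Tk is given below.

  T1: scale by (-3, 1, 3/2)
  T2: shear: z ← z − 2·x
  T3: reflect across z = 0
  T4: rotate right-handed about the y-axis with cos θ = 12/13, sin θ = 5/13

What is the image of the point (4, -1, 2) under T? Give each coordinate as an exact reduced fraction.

T1 scale by (-3, 1, 3/2): (4, -1, 2) → (-12, -1, 3)
T2 shear: z ← z − 2·x: (-12, -1, 3) → (-12, -1, 27)
T3 reflect across z = 0: (-12, -1, 27) → (-12, -1, -27)
T4 rotate right-handed about the y-axis with cos θ = 12/13, sin θ = 5/13: (-12, -1, -27) → (-279/13, -1, -264/13)

T(p) = (-279/13, -1, -264/13)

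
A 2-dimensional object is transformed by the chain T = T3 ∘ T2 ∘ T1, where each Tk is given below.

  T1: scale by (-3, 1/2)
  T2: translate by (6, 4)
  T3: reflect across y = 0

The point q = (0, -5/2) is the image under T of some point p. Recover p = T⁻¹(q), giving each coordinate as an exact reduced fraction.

p = (2, -3)

T1 = [-3 0 0; 0 1/2 0; 0 0 1]
T2·T1 = [-3 0 6; 0 1/2 4; 0 0 1]
T3·…·T1 = [-3 0 6; 0 -1/2 -4; 0 0 1]
det M = 3/2; M⁻¹ = [-1/3 0 2; 0 -2 -8; 0 0 1]
M⁻¹ · (0, -5/2)ᵀ = (2, -3)ᵀ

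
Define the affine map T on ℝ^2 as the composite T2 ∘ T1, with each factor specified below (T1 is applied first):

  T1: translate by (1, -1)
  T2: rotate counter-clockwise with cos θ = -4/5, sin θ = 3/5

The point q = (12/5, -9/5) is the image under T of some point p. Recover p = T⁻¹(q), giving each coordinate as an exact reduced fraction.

T1 = [1 0 1; 0 1 -1; 0 0 1]
T2·T1 = [-4/5 -3/5 -1/5; 3/5 -4/5 7/5; 0 0 1]
det M = 1; M⁻¹ = [-4/5 3/5 -1; -3/5 -4/5 1; 0 0 1]
M⁻¹ · (12/5, -9/5)ᵀ = (-4, 1)ᵀ

p = (-4, 1)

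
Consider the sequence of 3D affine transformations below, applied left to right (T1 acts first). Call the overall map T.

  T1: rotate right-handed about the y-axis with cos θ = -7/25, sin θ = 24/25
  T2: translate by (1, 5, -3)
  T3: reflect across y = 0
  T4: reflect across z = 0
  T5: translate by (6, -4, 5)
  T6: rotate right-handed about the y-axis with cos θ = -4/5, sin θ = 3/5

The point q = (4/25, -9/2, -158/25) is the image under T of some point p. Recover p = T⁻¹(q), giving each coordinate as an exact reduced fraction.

p = (-9/5, -9/2, -4)

T1 = [-7/25 0 24/25 0; 0 1 0 0; -24/25 0 -7/25 0; 0 0 0 1]
T2·T1 = [-7/25 0 24/25 1; 0 1 0 5; -24/25 0 -7/25 -3; 0 0 0 1]
T3·…·T1 = [-7/25 0 24/25 1; 0 -1 0 -5; -24/25 0 -7/25 -3; 0 0 0 1]
T4·…·T1 = [-7/25 0 24/25 1; 0 -1 0 -5; 24/25 0 7/25 3; 0 0 0 1]
T5·…·T1 = [-7/25 0 24/25 7; 0 -1 0 -9; 24/25 0 7/25 8; 0 0 0 1]
T6·…·T1 = [4/5 0 -3/5 -4/5; 0 -1 0 -9; -3/5 0 -4/5 -53/5; 0 0 0 1]
det M = 1; M⁻¹ = [4/5 0 -3/5 -143/25; 0 -1 0 -9; -3/5 0 -4/5 -224/25; 0 0 0 1]
M⁻¹ · (4/25, -9/2, -158/25)ᵀ = (-9/5, -9/2, -4)ᵀ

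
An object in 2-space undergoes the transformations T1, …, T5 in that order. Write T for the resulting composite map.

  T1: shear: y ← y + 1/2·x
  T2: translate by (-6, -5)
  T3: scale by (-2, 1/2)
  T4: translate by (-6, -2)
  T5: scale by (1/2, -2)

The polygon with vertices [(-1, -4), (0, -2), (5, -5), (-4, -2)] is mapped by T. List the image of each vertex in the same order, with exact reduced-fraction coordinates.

image vertices: (4, 27/2), (3, 11), (-2, 23/2), (7, 13)

T1 shear: y ← y + 1/2·x: (-1, -4) → (-1, -9/2); (0, -2) → (0, -2); (5, -5) → (5, -5/2); (-4, -2) → (-4, -4)
T2 translate by (-6, -5): (-1, -9/2) → (-7, -19/2); (0, -2) → (-6, -7); (5, -5/2) → (-1, -15/2); (-4, -4) → (-10, -9)
T3 scale by (-2, 1/2): (-7, -19/2) → (14, -19/4); (-6, -7) → (12, -7/2); (-1, -15/2) → (2, -15/4); (-10, -9) → (20, -9/2)
T4 translate by (-6, -2): (14, -19/4) → (8, -27/4); (12, -7/2) → (6, -11/2); (2, -15/4) → (-4, -23/4); (20, -9/2) → (14, -13/2)
T5 scale by (1/2, -2): (8, -27/4) → (4, 27/2); (6, -11/2) → (3, 11); (-4, -23/4) → (-2, 23/2); (14, -13/2) → (7, 13)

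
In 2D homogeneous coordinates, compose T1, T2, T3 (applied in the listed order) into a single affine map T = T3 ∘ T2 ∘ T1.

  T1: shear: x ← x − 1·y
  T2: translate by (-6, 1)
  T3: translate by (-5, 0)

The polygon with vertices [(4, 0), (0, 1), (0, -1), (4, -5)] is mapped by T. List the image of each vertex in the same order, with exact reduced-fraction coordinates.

image vertices: (-7, 1), (-12, 2), (-10, 0), (-2, -4)

T1 shear: x ← x − 1·y: (4, 0) → (4, 0); (0, 1) → (-1, 1); (0, -1) → (1, -1); (4, -5) → (9, -5)
T2 translate by (-6, 1): (4, 0) → (-2, 1); (-1, 1) → (-7, 2); (1, -1) → (-5, 0); (9, -5) → (3, -4)
T3 translate by (-5, 0): (-2, 1) → (-7, 1); (-7, 2) → (-12, 2); (-5, 0) → (-10, 0); (3, -4) → (-2, -4)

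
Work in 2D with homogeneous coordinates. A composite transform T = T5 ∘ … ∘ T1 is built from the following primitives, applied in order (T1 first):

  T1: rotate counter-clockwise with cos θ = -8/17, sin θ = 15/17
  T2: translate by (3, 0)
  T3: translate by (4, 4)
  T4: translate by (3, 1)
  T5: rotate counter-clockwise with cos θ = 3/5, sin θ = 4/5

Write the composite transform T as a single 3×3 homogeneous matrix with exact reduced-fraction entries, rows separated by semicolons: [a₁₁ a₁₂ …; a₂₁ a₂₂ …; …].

T = [-84/85 -13/85 2; 13/85 -84/85 11; 0 0 1]

T1 = [-8/17 -15/17 0; 15/17 -8/17 0; 0 0 1]
T2·T1 = [-8/17 -15/17 3; 15/17 -8/17 0; 0 0 1]
T3·…·T1 = [-8/17 -15/17 7; 15/17 -8/17 4; 0 0 1]
T4·…·T1 = [-8/17 -15/17 10; 15/17 -8/17 5; 0 0 1]
T5·…·T1 = [-84/85 -13/85 2; 13/85 -84/85 11; 0 0 1]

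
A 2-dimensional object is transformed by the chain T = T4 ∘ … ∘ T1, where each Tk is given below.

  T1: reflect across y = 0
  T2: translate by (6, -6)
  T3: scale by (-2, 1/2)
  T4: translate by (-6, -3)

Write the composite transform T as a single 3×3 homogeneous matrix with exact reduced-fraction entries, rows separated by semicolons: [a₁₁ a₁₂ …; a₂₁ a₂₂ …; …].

T1 = [1 0 0; 0 -1 0; 0 0 1]
T2·T1 = [1 0 6; 0 -1 -6; 0 0 1]
T3·…·T1 = [-2 0 -12; 0 -1/2 -3; 0 0 1]
T4·…·T1 = [-2 0 -18; 0 -1/2 -6; 0 0 1]

T = [-2 0 -18; 0 -1/2 -6; 0 0 1]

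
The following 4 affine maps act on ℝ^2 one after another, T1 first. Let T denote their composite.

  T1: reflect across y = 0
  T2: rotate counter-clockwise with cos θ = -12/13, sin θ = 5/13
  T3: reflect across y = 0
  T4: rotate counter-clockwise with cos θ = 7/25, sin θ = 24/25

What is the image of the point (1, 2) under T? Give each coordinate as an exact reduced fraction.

T1 reflect across y = 0: (1, 2) → (1, -2)
T2 rotate counter-clockwise with cos θ = -12/13, sin θ = 5/13: (1, -2) → (-2/13, 29/13)
T3 reflect across y = 0: (-2/13, 29/13) → (-2/13, -29/13)
T4 rotate counter-clockwise with cos θ = 7/25, sin θ = 24/25: (-2/13, -29/13) → (682/325, -251/325)

T(p) = (682/325, -251/325)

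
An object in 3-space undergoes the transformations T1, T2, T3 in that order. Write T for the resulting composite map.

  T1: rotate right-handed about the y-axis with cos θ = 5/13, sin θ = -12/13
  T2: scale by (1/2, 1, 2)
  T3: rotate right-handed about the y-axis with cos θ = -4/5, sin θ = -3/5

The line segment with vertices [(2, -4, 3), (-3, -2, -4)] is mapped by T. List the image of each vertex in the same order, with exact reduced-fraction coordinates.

T1 rotate right-handed about the y-axis with cos θ = 5/13, sin θ = -12/13: (2, -4, 3) → (-2, -4, 3); (-3, -2, -4) → (33/13, -2, -56/13)
T2 scale by (1/2, 1, 2): (-2, -4, 3) → (-1, -4, 6); (33/13, -2, -56/13) → (33/26, -2, -112/13)
T3 rotate right-handed about the y-axis with cos θ = -4/5, sin θ = -3/5: (-1, -4, 6) → (-14/5, -4, -27/5); (33/26, -2, -112/13) → (54/13, -2, 199/26)

image vertices: (-14/5, -4, -27/5), (54/13, -2, 199/26)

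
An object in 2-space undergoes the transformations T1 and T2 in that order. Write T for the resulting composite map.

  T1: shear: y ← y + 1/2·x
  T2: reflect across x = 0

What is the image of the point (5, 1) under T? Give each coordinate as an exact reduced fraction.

T(p) = (-5, 7/2)

T1 shear: y ← y + 1/2·x: (5, 1) → (5, 7/2)
T2 reflect across x = 0: (5, 7/2) → (-5, 7/2)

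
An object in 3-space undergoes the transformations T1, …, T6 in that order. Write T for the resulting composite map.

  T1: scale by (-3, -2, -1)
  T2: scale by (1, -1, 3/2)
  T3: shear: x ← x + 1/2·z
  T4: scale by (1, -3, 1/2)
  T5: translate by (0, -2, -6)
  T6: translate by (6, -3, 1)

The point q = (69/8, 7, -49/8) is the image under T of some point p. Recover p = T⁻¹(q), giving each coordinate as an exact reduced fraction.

T1 = [-3 0 0 0; 0 -2 0 0; 0 0 -1 0; 0 0 0 1]
T2·T1 = [-3 0 0 0; 0 2 0 0; 0 0 -3/2 0; 0 0 0 1]
T3·…·T1 = [-3 0 -3/4 0; 0 2 0 0; 0 0 -3/2 0; 0 0 0 1]
T4·…·T1 = [-3 0 -3/4 0; 0 -6 0 0; 0 0 -3/4 0; 0 0 0 1]
T5·…·T1 = [-3 0 -3/4 0; 0 -6 0 -2; 0 0 -3/4 -6; 0 0 0 1]
T6·…·T1 = [-3 0 -3/4 6; 0 -6 0 -5; 0 0 -3/4 -5; 0 0 0 1]
det M = -27/2; M⁻¹ = [-1/3 0 1/3 11/3; 0 -1/6 0 -5/6; 0 0 -4/3 -20/3; 0 0 0 1]
M⁻¹ · (69/8, 7, -49/8)ᵀ = (-5/4, -2, 3/2)ᵀ

p = (-5/4, -2, 3/2)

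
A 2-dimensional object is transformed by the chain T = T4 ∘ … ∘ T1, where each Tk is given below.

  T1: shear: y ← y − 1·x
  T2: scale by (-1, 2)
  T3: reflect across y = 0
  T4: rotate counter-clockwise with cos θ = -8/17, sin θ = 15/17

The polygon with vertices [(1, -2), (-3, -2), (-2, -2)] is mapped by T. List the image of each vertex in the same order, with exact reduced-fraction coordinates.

T1 shear: y ← y − 1·x: (1, -2) → (1, -3); (-3, -2) → (-3, 1); (-2, -2) → (-2, 0)
T2 scale by (-1, 2): (1, -3) → (-1, -6); (-3, 1) → (3, 2); (-2, 0) → (2, 0)
T3 reflect across y = 0: (-1, -6) → (-1, 6); (3, 2) → (3, -2); (2, 0) → (2, 0)
T4 rotate counter-clockwise with cos θ = -8/17, sin θ = 15/17: (-1, 6) → (-82/17, -63/17); (3, -2) → (6/17, 61/17); (2, 0) → (-16/17, 30/17)

image vertices: (-82/17, -63/17), (6/17, 61/17), (-16/17, 30/17)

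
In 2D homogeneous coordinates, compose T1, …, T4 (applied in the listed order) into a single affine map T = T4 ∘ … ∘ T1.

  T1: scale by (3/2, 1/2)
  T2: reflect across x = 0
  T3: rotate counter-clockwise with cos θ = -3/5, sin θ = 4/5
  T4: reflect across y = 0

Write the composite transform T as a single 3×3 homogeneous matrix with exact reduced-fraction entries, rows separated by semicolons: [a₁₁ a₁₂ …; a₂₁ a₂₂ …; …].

T = [9/10 -2/5 0; 6/5 3/10 0; 0 0 1]

T1 = [3/2 0 0; 0 1/2 0; 0 0 1]
T2·T1 = [-3/2 0 0; 0 1/2 0; 0 0 1]
T3·…·T1 = [9/10 -2/5 0; -6/5 -3/10 0; 0 0 1]
T4·…·T1 = [9/10 -2/5 0; 6/5 3/10 0; 0 0 1]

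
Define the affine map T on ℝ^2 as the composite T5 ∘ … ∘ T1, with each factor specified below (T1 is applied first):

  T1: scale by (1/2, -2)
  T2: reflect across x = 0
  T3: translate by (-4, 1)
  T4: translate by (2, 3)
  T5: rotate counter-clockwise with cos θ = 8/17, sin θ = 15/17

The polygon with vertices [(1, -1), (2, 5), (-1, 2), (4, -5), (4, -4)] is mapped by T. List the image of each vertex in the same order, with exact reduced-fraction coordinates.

image vertices: (-110/17, 21/34), (66/17, -93/17), (-12/17, -45/34), (-242/17, 52/17), (-212/17, 36/17)

T1 scale by (1/2, -2): (1, -1) → (1/2, 2); (2, 5) → (1, -10); (-1, 2) → (-1/2, -4); (4, -5) → (2, 10); (4, -4) → (2, 8)
T2 reflect across x = 0: (1/2, 2) → (-1/2, 2); (1, -10) → (-1, -10); (-1/2, -4) → (1/2, -4); (2, 10) → (-2, 10); (2, 8) → (-2, 8)
T3 translate by (-4, 1): (-1/2, 2) → (-9/2, 3); (-1, -10) → (-5, -9); (1/2, -4) → (-7/2, -3); (-2, 10) → (-6, 11); (-2, 8) → (-6, 9)
T4 translate by (2, 3): (-9/2, 3) → (-5/2, 6); (-5, -9) → (-3, -6); (-7/2, -3) → (-3/2, 0); (-6, 11) → (-4, 14); (-6, 9) → (-4, 12)
T5 rotate counter-clockwise with cos θ = 8/17, sin θ = 15/17: (-5/2, 6) → (-110/17, 21/34); (-3, -6) → (66/17, -93/17); (-3/2, 0) → (-12/17, -45/34); (-4, 14) → (-242/17, 52/17); (-4, 12) → (-212/17, 36/17)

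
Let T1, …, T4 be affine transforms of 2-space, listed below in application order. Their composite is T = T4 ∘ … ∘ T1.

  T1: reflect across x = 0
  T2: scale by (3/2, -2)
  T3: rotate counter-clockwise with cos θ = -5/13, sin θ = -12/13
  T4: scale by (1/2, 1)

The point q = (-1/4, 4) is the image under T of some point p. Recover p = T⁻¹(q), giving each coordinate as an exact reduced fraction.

T1 = [-1 0 0; 0 1 0; 0 0 1]
T2·T1 = [-3/2 0 0; 0 -2 0; 0 0 1]
T3·…·T1 = [15/26 -24/13 0; 18/13 10/13 0; 0 0 1]
T4·…·T1 = [15/52 -12/13 0; 18/13 10/13 0; 0 0 1]
det M = 3/2; M⁻¹ = [20/39 8/13 0; -12/13 5/26 0; 0 0 1]
M⁻¹ · (-1/4, 4)ᵀ = (7/3, 1)ᵀ

p = (7/3, 1)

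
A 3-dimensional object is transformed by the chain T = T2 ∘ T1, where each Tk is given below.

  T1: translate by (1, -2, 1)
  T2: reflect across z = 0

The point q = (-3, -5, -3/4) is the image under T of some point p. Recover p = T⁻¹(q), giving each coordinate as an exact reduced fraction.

T1 = [1 0 0 1; 0 1 0 -2; 0 0 1 1; 0 0 0 1]
T2·T1 = [1 0 0 1; 0 1 0 -2; 0 0 -1 -1; 0 0 0 1]
det M = -1; M⁻¹ = [1 0 0 -1; 0 1 0 2; 0 0 -1 -1; 0 0 0 1]
M⁻¹ · (-3, -5, -3/4)ᵀ = (-4, -3, -1/4)ᵀ

p = (-4, -3, -1/4)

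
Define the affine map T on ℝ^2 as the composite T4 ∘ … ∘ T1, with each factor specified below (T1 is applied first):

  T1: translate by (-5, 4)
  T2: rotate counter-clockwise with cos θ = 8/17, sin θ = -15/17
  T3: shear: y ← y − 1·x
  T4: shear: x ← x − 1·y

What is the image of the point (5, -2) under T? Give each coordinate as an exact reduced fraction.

T1 translate by (-5, 4): (5, -2) → (0, 2)
T2 rotate counter-clockwise with cos θ = 8/17, sin θ = -15/17: (0, 2) → (30/17, 16/17)
T3 shear: y ← y − 1·x: (30/17, 16/17) → (30/17, -14/17)
T4 shear: x ← x − 1·y: (30/17, -14/17) → (44/17, -14/17)

T(p) = (44/17, -14/17)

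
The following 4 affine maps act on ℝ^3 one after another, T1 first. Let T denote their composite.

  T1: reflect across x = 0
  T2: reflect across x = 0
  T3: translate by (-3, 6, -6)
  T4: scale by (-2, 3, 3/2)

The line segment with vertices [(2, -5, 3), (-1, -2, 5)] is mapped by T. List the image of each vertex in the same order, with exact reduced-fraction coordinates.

T1 reflect across x = 0: (2, -5, 3) → (-2, -5, 3); (-1, -2, 5) → (1, -2, 5)
T2 reflect across x = 0: (-2, -5, 3) → (2, -5, 3); (1, -2, 5) → (-1, -2, 5)
T3 translate by (-3, 6, -6): (2, -5, 3) → (-1, 1, -3); (-1, -2, 5) → (-4, 4, -1)
T4 scale by (-2, 3, 3/2): (-1, 1, -3) → (2, 3, -9/2); (-4, 4, -1) → (8, 12, -3/2)

image vertices: (2, 3, -9/2), (8, 12, -3/2)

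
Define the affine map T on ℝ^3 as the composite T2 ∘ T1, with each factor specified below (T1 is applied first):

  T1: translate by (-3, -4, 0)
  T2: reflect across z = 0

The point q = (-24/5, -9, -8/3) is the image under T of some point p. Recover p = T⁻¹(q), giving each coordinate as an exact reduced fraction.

p = (-9/5, -5, 8/3)

T1 = [1 0 0 -3; 0 1 0 -4; 0 0 1 0; 0 0 0 1]
T2·T1 = [1 0 0 -3; 0 1 0 -4; 0 0 -1 0; 0 0 0 1]
det M = -1; M⁻¹ = [1 0 0 3; 0 1 0 4; 0 0 -1 0; 0 0 0 1]
M⁻¹ · (-24/5, -9, -8/3)ᵀ = (-9/5, -5, 8/3)ᵀ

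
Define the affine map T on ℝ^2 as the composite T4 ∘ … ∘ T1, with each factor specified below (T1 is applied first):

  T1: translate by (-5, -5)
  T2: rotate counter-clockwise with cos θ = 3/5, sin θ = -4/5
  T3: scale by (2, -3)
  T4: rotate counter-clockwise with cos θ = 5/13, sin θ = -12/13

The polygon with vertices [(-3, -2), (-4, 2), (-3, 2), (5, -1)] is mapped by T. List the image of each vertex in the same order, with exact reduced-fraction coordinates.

T1 translate by (-5, -5): (-3, -2) → (-8, -7); (-4, 2) → (-9, -3); (-3, 2) → (-8, -3); (5, -1) → (0, -6)
T2 rotate counter-clockwise with cos θ = 3/5, sin θ = -4/5: (-8, -7) → (-52/5, 11/5); (-9, -3) → (-39/5, 27/5); (-8, -3) → (-36/5, 23/5); (0, -6) → (-24/5, -18/5)
T3 scale by (2, -3): (-52/5, 11/5) → (-104/5, -33/5); (-39/5, 27/5) → (-78/5, -81/5); (-36/5, 23/5) → (-72/5, -69/5); (-24/5, -18/5) → (-48/5, 54/5)
T4 rotate counter-clockwise with cos θ = 5/13, sin θ = -12/13: (-104/5, -33/5) → (-916/65, 1083/65); (-78/5, -81/5) → (-1362/65, 531/65); (-72/5, -69/5) → (-1188/65, 519/65); (-48/5, 54/5) → (408/65, 846/65)

image vertices: (-916/65, 1083/65), (-1362/65, 531/65), (-1188/65, 519/65), (408/65, 846/65)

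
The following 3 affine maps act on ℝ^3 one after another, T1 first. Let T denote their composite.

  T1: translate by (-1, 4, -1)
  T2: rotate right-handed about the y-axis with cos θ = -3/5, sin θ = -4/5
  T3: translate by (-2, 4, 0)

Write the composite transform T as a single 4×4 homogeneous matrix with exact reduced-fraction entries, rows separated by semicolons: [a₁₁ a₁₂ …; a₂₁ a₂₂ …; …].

T1 = [1 0 0 -1; 0 1 0 4; 0 0 1 -1; 0 0 0 1]
T2·T1 = [-3/5 0 -4/5 7/5; 0 1 0 4; 4/5 0 -3/5 -1/5; 0 0 0 1]
T3·…·T1 = [-3/5 0 -4/5 -3/5; 0 1 0 8; 4/5 0 -3/5 -1/5; 0 0 0 1]

T = [-3/5 0 -4/5 -3/5; 0 1 0 8; 4/5 0 -3/5 -1/5; 0 0 0 1]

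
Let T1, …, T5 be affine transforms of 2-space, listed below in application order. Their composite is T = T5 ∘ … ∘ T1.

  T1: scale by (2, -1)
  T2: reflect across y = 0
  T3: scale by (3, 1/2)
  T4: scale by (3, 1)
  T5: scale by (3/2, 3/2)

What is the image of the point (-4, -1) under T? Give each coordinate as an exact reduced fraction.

T1 scale by (2, -1): (-4, -1) → (-8, 1)
T2 reflect across y = 0: (-8, 1) → (-8, -1)
T3 scale by (3, 1/2): (-8, -1) → (-24, -1/2)
T4 scale by (3, 1): (-24, -1/2) → (-72, -1/2)
T5 scale by (3/2, 3/2): (-72, -1/2) → (-108, -3/4)

T(p) = (-108, -3/4)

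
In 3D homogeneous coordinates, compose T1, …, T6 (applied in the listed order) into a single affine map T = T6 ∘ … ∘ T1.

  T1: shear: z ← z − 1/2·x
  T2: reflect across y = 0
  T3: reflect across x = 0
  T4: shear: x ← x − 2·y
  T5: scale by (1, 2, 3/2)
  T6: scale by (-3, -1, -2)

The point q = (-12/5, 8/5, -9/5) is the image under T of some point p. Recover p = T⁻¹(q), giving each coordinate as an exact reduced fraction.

p = (4/5, 4/5, 1)

T1 = [1 0 0 0; 0 1 0 0; -1/2 0 1 0; 0 0 0 1]
T2·T1 = [1 0 0 0; 0 -1 0 0; -1/2 0 1 0; 0 0 0 1]
T3·…·T1 = [-1 0 0 0; 0 -1 0 0; -1/2 0 1 0; 0 0 0 1]
T4·…·T1 = [-1 2 0 0; 0 -1 0 0; -1/2 0 1 0; 0 0 0 1]
T5·…·T1 = [-1 2 0 0; 0 -2 0 0; -3/4 0 3/2 0; 0 0 0 1]
T6·…·T1 = [3 -6 0 0; 0 2 0 0; 3/2 0 -3 0; 0 0 0 1]
det M = -18; M⁻¹ = [1/3 1 0 0; 0 1/2 0 0; 1/6 1/2 -1/3 0; 0 0 0 1]
M⁻¹ · (-12/5, 8/5, -9/5)ᵀ = (4/5, 4/5, 1)ᵀ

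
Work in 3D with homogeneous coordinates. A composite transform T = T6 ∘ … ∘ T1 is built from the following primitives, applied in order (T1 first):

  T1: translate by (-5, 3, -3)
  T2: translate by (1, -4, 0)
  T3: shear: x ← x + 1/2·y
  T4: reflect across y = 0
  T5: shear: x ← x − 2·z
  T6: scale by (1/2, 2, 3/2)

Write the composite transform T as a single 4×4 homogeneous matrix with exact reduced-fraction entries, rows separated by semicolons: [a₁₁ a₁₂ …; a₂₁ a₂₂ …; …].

T1 = [1 0 0 -5; 0 1 0 3; 0 0 1 -3; 0 0 0 1]
T2·T1 = [1 0 0 -4; 0 1 0 -1; 0 0 1 -3; 0 0 0 1]
T3·…·T1 = [1 1/2 0 -9/2; 0 1 0 -1; 0 0 1 -3; 0 0 0 1]
T4·…·T1 = [1 1/2 0 -9/2; 0 -1 0 1; 0 0 1 -3; 0 0 0 1]
T5·…·T1 = [1 1/2 -2 3/2; 0 -1 0 1; 0 0 1 -3; 0 0 0 1]
T6·…·T1 = [1/2 1/4 -1 3/4; 0 -2 0 2; 0 0 3/2 -9/2; 0 0 0 1]

T = [1/2 1/4 -1 3/4; 0 -2 0 2; 0 0 3/2 -9/2; 0 0 0 1]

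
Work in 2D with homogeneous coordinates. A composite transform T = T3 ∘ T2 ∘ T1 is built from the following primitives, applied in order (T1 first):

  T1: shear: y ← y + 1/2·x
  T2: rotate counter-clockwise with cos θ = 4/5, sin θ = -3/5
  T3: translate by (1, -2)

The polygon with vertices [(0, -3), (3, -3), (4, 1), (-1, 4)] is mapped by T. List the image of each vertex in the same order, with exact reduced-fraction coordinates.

T1 shear: y ← y + 1/2·x: (0, -3) → (0, -3); (3, -3) → (3, -3/2); (4, 1) → (4, 3); (-1, 4) → (-1, 7/2)
T2 rotate counter-clockwise with cos θ = 4/5, sin θ = -3/5: (0, -3) → (-9/5, -12/5); (3, -3/2) → (3/2, -3); (4, 3) → (5, 0); (-1, 7/2) → (13/10, 17/5)
T3 translate by (1, -2): (-9/5, -12/5) → (-4/5, -22/5); (3/2, -3) → (5/2, -5); (5, 0) → (6, -2); (13/10, 17/5) → (23/10, 7/5)

image vertices: (-4/5, -22/5), (5/2, -5), (6, -2), (23/10, 7/5)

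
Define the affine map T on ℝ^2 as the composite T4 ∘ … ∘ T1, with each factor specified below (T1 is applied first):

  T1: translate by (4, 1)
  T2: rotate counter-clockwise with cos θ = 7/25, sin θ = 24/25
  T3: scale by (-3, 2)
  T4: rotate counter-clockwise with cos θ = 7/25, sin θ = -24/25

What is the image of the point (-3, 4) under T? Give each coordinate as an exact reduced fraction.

T(p) = (1041/125, -1462/125)

T1 translate by (4, 1): (-3, 4) → (1, 5)
T2 rotate counter-clockwise with cos θ = 7/25, sin θ = 24/25: (1, 5) → (-113/25, 59/25)
T3 scale by (-3, 2): (-113/25, 59/25) → (339/25, 118/25)
T4 rotate counter-clockwise with cos θ = 7/25, sin θ = -24/25: (339/25, 118/25) → (1041/125, -1462/125)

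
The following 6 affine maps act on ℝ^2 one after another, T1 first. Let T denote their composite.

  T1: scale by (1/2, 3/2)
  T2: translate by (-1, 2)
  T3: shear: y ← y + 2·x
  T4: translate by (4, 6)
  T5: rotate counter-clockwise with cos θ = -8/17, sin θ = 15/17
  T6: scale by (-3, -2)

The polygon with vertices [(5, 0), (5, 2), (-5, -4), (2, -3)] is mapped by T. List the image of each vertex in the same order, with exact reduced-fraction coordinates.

T1 scale by (1/2, 3/2): (5, 0) → (5/2, 0); (5, 2) → (5/2, 3); (-5, -4) → (-5/2, -6); (2, -3) → (1, -9/2)
T2 translate by (-1, 2): (5/2, 0) → (3/2, 2); (5/2, 3) → (3/2, 5); (-5/2, -6) → (-7/2, -4); (1, -9/2) → (0, -5/2)
T3 shear: y ← y + 2·x: (3/2, 2) → (3/2, 5); (3/2, 5) → (3/2, 8); (-7/2, -4) → (-7/2, -11); (0, -5/2) → (0, -5/2)
T4 translate by (4, 6): (3/2, 5) → (11/2, 11); (3/2, 8) → (11/2, 14); (-7/2, -11) → (1/2, -5); (0, -5/2) → (4, 7/2)
T5 rotate counter-clockwise with cos θ = -8/17, sin θ = 15/17: (11/2, 11) → (-209/17, -11/34); (11/2, 14) → (-254/17, -59/34); (1/2, -5) → (71/17, 95/34); (4, 7/2) → (-169/34, 32/17)
T6 scale by (-3, -2): (-209/17, -11/34) → (627/17, 11/17); (-254/17, -59/34) → (762/17, 59/17); (71/17, 95/34) → (-213/17, -95/17); (-169/34, 32/17) → (507/34, -64/17)

image vertices: (627/17, 11/17), (762/17, 59/17), (-213/17, -95/17), (507/34, -64/17)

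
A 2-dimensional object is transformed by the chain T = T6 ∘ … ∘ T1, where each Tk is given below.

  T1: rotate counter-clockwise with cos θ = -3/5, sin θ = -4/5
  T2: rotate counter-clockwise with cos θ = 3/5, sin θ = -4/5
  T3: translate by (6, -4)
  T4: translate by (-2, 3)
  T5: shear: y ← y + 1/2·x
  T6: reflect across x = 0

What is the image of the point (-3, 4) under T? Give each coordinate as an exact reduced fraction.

T1 rotate counter-clockwise with cos θ = -3/5, sin θ = -4/5: (-3, 4) → (5, 0)
T2 rotate counter-clockwise with cos θ = 3/5, sin θ = -4/5: (5, 0) → (3, -4)
T3 translate by (6, -4): (3, -4) → (9, -8)
T4 translate by (-2, 3): (9, -8) → (7, -5)
T5 shear: y ← y + 1/2·x: (7, -5) → (7, -3/2)
T6 reflect across x = 0: (7, -3/2) → (-7, -3/2)

T(p) = (-7, -3/2)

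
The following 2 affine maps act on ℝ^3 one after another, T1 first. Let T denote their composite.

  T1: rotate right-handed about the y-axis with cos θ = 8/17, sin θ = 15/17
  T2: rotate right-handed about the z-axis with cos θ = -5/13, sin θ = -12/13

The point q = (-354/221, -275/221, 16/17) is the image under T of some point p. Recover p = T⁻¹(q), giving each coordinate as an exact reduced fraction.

p = (0, -1, 2)

T1 = [8/17 0 15/17 0; 0 1 0 0; -15/17 0 8/17 0; 0 0 0 1]
T2·T1 = [-40/221 12/13 -75/221 0; -96/221 -5/13 -180/221 0; -15/17 0 8/17 0; 0 0 0 1]
det M = 1; M⁻¹ = [-40/221 -96/221 -15/17 0; 12/13 -5/13 0 0; -75/221 -180/221 8/17 0; 0 0 0 1]
M⁻¹ · (-354/221, -275/221, 16/17)ᵀ = (0, -1, 2)ᵀ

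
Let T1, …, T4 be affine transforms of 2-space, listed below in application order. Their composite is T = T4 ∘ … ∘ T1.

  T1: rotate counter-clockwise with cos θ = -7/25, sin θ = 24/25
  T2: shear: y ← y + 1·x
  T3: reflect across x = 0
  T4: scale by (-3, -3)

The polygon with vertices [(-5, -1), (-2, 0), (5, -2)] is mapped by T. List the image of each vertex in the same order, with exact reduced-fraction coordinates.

image vertices: (177/25, 162/25), (42/25, 102/25), (39/25, -441/25)

T1 rotate counter-clockwise with cos θ = -7/25, sin θ = 24/25: (-5, -1) → (59/25, -113/25); (-2, 0) → (14/25, -48/25); (5, -2) → (13/25, 134/25)
T2 shear: y ← y + 1·x: (59/25, -113/25) → (59/25, -54/25); (14/25, -48/25) → (14/25, -34/25); (13/25, 134/25) → (13/25, 147/25)
T3 reflect across x = 0: (59/25, -54/25) → (-59/25, -54/25); (14/25, -34/25) → (-14/25, -34/25); (13/25, 147/25) → (-13/25, 147/25)
T4 scale by (-3, -3): (-59/25, -54/25) → (177/25, 162/25); (-14/25, -34/25) → (42/25, 102/25); (-13/25, 147/25) → (39/25, -441/25)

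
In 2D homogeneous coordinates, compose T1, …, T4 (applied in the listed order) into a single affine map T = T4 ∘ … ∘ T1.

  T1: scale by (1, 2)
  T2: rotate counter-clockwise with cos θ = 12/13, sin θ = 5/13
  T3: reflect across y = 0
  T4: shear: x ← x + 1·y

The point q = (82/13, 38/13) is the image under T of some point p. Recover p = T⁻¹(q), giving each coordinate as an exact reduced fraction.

p = (2, -2)

T1 = [1 0 0; 0 2 0; 0 0 1]
T2·T1 = [12/13 -10/13 0; 5/13 24/13 0; 0 0 1]
T3·…·T1 = [12/13 -10/13 0; -5/13 -24/13 0; 0 0 1]
T4·…·T1 = [7/13 -34/13 0; -5/13 -24/13 0; 0 0 1]
det M = -2; M⁻¹ = [12/13 -17/13 0; -5/26 -7/26 0; 0 0 1]
M⁻¹ · (82/13, 38/13)ᵀ = (2, -2)ᵀ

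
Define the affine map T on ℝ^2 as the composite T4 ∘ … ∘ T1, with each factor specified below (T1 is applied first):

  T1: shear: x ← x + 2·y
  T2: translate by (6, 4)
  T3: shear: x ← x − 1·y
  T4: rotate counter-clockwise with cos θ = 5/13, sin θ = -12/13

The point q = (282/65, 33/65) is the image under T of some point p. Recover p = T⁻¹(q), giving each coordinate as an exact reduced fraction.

p = (-1, 1/5)

T1 = [1 2 0; 0 1 0; 0 0 1]
T2·T1 = [1 2 6; 0 1 4; 0 0 1]
T3·…·T1 = [1 1 2; 0 1 4; 0 0 1]
T4·…·T1 = [5/13 17/13 58/13; -12/13 -7/13 -4/13; 0 0 1]
det M = 1; M⁻¹ = [-7/13 -17/13 2; 12/13 5/13 -4; 0 0 1]
M⁻¹ · (282/65, 33/65)ᵀ = (-1, 1/5)ᵀ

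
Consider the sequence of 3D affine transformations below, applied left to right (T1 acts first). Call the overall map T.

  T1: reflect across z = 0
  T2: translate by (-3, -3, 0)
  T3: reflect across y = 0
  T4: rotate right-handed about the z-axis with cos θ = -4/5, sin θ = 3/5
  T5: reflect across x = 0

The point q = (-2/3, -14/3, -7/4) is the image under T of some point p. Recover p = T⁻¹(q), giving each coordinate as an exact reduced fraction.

p = (-1/3, -1/3, 7/4)

T1 = [1 0 0 0; 0 1 0 0; 0 0 -1 0; 0 0 0 1]
T2·T1 = [1 0 0 -3; 0 1 0 -3; 0 0 -1 0; 0 0 0 1]
T3·…·T1 = [1 0 0 -3; 0 -1 0 3; 0 0 -1 0; 0 0 0 1]
T4·…·T1 = [-4/5 3/5 0 3/5; 3/5 4/5 0 -21/5; 0 0 -1 0; 0 0 0 1]
T5·…·T1 = [4/5 -3/5 0 -3/5; 3/5 4/5 0 -21/5; 0 0 -1 0; 0 0 0 1]
det M = -1; M⁻¹ = [4/5 3/5 0 3; -3/5 4/5 0 3; 0 0 -1 0; 0 0 0 1]
M⁻¹ · (-2/3, -14/3, -7/4)ᵀ = (-1/3, -1/3, 7/4)ᵀ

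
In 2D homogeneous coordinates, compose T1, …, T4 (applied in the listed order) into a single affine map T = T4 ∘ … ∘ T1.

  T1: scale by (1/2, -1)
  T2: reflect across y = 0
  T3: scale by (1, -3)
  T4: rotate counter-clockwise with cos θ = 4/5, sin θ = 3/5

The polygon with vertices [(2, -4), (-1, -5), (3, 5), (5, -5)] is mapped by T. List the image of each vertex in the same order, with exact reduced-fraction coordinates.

image vertices: (-32/5, 51/5), (-47/5, 117/10), (51/5, -111/10), (-7, 27/2)

T1 scale by (1/2, -1): (2, -4) → (1, 4); (-1, -5) → (-1/2, 5); (3, 5) → (3/2, -5); (5, -5) → (5/2, 5)
T2 reflect across y = 0: (1, 4) → (1, -4); (-1/2, 5) → (-1/2, -5); (3/2, -5) → (3/2, 5); (5/2, 5) → (5/2, -5)
T3 scale by (1, -3): (1, -4) → (1, 12); (-1/2, -5) → (-1/2, 15); (3/2, 5) → (3/2, -15); (5/2, -5) → (5/2, 15)
T4 rotate counter-clockwise with cos θ = 4/5, sin θ = 3/5: (1, 12) → (-32/5, 51/5); (-1/2, 15) → (-47/5, 117/10); (3/2, -15) → (51/5, -111/10); (5/2, 15) → (-7, 27/2)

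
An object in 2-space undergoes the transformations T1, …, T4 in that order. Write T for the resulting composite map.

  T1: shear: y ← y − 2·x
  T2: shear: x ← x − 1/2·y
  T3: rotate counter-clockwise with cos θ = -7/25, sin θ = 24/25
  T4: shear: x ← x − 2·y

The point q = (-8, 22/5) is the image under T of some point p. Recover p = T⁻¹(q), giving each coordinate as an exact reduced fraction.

p = (3, 4)

T1 = [1 0 0; -2 1 0; 0 0 1]
T2·T1 = [2 -1/2 0; -2 1 0; 0 0 1]
T3·…·T1 = [34/25 -41/50 0; 62/25 -19/25 0; 0 0 1]
T4·…·T1 = [-18/5 7/10 0; 62/25 -19/25 0; 0 0 1]
det M = 1; M⁻¹ = [-19/25 -7/10 0; -62/25 -18/5 0; 0 0 1]
M⁻¹ · (-8, 22/5)ᵀ = (3, 4)ᵀ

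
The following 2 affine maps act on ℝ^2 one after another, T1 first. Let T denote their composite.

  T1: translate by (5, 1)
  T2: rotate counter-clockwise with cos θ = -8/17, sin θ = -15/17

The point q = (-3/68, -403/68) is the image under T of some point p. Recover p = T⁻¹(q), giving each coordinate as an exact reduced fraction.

T1 = [1 0 5; 0 1 1; 0 0 1]
T2·T1 = [-8/17 15/17 -25/17; -15/17 -8/17 -83/17; 0 0 1]
det M = 1; M⁻¹ = [-8/17 -15/17 -5; 15/17 -8/17 -1; 0 0 1]
M⁻¹ · (-3/68, -403/68)ᵀ = (1/4, 7/4)ᵀ

p = (1/4, 7/4)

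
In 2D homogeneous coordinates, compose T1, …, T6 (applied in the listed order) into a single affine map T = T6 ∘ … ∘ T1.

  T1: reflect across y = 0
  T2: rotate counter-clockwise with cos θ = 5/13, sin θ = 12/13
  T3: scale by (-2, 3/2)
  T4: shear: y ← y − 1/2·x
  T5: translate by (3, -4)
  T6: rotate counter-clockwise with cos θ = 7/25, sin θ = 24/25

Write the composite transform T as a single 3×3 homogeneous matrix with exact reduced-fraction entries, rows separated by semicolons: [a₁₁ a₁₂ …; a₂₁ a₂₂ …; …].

T1 = [1 0 0; 0 -1 0; 0 0 1]
T2·T1 = [5/13 12/13 0; 12/13 -5/13 0; 0 0 1]
T3·…·T1 = [-10/13 -24/13 0; 18/13 -15/26 0; 0 0 1]
T4·…·T1 = [-10/13 -24/13 0; 23/13 9/26 0; 0 0 1]
T5·…·T1 = [-10/13 -24/13 3; 23/13 9/26 -4; 0 0 1]
T6·…·T1 = [-622/325 -276/325 117/25; -79/325 -1089/650 44/25; 0 0 1]

T = [-622/325 -276/325 117/25; -79/325 -1089/650 44/25; 0 0 1]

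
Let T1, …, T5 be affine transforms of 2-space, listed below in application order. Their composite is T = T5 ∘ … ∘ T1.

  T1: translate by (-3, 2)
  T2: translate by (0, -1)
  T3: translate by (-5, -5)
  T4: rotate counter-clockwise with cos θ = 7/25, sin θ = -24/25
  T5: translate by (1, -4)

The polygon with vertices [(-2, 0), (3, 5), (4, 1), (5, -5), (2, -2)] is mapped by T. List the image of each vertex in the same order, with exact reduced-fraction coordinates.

T1 translate by (-3, 2): (-2, 0) → (-5, 2); (3, 5) → (0, 7); (4, 1) → (1, 3); (5, -5) → (2, -3); (2, -2) → (-1, 0)
T2 translate by (0, -1): (-5, 2) → (-5, 1); (0, 7) → (0, 6); (1, 3) → (1, 2); (2, -3) → (2, -4); (-1, 0) → (-1, -1)
T3 translate by (-5, -5): (-5, 1) → (-10, -4); (0, 6) → (-5, 1); (1, 2) → (-4, -3); (2, -4) → (-3, -9); (-1, -1) → (-6, -6)
T4 rotate counter-clockwise with cos θ = 7/25, sin θ = -24/25: (-10, -4) → (-166/25, 212/25); (-5, 1) → (-11/25, 127/25); (-4, -3) → (-4, 3); (-3, -9) → (-237/25, 9/25); (-6, -6) → (-186/25, 102/25)
T5 translate by (1, -4): (-166/25, 212/25) → (-141/25, 112/25); (-11/25, 127/25) → (14/25, 27/25); (-4, 3) → (-3, -1); (-237/25, 9/25) → (-212/25, -91/25); (-186/25, 102/25) → (-161/25, 2/25)

image vertices: (-141/25, 112/25), (14/25, 27/25), (-3, -1), (-212/25, -91/25), (-161/25, 2/25)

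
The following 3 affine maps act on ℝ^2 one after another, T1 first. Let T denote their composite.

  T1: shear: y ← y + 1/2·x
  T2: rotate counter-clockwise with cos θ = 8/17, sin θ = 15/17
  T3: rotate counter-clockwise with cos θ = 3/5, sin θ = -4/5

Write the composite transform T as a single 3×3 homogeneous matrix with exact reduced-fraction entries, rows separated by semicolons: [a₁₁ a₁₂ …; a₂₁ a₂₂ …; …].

T = [31/34 -13/85 0; 11/17 84/85 0; 0 0 1]

T1 = [1 0 0; 1/2 1 0; 0 0 1]
T2·T1 = [1/34 -15/17 0; 19/17 8/17 0; 0 0 1]
T3·…·T1 = [31/34 -13/85 0; 11/17 84/85 0; 0 0 1]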